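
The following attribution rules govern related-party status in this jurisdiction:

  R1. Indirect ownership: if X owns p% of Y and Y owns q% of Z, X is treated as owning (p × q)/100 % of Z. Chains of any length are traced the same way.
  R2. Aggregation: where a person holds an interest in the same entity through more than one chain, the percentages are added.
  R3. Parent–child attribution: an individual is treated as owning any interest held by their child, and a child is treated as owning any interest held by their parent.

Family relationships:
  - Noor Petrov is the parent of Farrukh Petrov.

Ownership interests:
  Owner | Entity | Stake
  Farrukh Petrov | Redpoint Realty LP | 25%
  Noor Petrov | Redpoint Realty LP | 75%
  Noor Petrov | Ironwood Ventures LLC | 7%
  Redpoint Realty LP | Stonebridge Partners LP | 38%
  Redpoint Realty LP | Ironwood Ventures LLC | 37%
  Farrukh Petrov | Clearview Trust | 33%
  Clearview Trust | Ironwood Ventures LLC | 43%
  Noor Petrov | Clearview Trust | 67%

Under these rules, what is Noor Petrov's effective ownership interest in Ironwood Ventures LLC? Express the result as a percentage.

87%

By parent–child attribution (R3), Noor Petrov is treated as also owning Farrukh Petrov's interest in Clearview Trust, giving 67% + 33% = 100%.
By parent–child attribution (R3), Noor Petrov is treated as also owning Farrukh Petrov's interest in Redpoint Realty LP, giving 75% + 25% = 100%.
Chain via Clearview Trust (R1): 100% × 43% = 43% of Ironwood Ventures LLC.
Chain via Redpoint Realty LP (R1): 100% × 37% = 37% of Ironwood Ventures LLC.
Direct interest in Ironwood Ventures LLC: 7%.
Aggregating (R2): 43% + 37% + 7% = 87%.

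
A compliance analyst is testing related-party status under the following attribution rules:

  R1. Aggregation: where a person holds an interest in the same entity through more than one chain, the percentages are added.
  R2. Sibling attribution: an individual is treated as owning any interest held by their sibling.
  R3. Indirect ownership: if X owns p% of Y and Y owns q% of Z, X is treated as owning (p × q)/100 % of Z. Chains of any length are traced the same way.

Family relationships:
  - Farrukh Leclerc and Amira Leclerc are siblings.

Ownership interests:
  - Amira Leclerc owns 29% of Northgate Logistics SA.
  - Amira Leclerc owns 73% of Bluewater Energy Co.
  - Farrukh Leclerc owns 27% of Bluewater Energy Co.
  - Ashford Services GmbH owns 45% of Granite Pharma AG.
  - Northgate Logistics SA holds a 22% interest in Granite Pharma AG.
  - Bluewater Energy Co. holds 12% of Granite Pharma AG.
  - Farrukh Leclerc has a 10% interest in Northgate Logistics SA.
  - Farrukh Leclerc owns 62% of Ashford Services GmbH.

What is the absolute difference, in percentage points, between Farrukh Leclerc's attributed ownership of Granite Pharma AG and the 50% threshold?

By sibling attribution (R2), Farrukh Leclerc is treated as also owning Amira Leclerc's interest in Northgate Logistics SA, giving 10% + 29% = 39%.
By sibling attribution (R2), Farrukh Leclerc is treated as also owning Amira Leclerc's interest in Bluewater Energy Co, giving 27% + 73% = 100%.
Chain via Northgate Logistics SA (R3): 39% × 22% = 8.58% of Granite Pharma AG.
Chain via Ashford Services GmbH (R3): 62% × 45% = 27.9% of Granite Pharma AG.
Chain via Bluewater Energy Co. (R3): 100% × 12% = 12% of Granite Pharma AG.
Aggregating (R1): 8.58% + 27.9% + 12% = 48.48%.
48.48% falls short of the 50% threshold by 1.52 percentage points.

1.52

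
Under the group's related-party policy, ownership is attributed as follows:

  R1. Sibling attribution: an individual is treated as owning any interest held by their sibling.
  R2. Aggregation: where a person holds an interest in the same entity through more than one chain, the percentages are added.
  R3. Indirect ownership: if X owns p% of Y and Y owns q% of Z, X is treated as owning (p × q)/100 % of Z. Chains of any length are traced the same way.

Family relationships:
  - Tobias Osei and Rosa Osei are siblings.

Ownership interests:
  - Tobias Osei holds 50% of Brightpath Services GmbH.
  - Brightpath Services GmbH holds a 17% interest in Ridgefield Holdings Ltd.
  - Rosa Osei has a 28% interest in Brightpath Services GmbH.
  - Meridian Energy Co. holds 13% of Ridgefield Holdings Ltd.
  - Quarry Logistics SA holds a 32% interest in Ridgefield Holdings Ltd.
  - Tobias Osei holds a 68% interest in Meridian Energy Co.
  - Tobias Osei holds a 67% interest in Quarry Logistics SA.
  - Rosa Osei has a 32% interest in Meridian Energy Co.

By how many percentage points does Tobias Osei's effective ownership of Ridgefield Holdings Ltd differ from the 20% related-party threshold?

By sibling attribution (R1), Tobias Osei is treated as also owning Rosa Osei's interest in Meridian Energy Co, giving 68% + 32% = 100%.
By sibling attribution (R1), Tobias Osei is treated as also owning Rosa Osei's interest in Brightpath Services GmbH, giving 50% + 28% = 78%.
Chain via Meridian Energy Co. (R3): 100% × 13% = 13% of Ridgefield Holdings Ltd.
Chain via Brightpath Services GmbH (R3): 78% × 17% = 13.26% of Ridgefield Holdings Ltd.
Chain via Quarry Logistics SA (R3): 67% × 32% = 21.44% of Ridgefield Holdings Ltd.
Aggregating (R2): 13% + 13.26% + 21.44% = 47.7%.
47.7% exceeds the 20% threshold by 27.7 percentage points.

27.7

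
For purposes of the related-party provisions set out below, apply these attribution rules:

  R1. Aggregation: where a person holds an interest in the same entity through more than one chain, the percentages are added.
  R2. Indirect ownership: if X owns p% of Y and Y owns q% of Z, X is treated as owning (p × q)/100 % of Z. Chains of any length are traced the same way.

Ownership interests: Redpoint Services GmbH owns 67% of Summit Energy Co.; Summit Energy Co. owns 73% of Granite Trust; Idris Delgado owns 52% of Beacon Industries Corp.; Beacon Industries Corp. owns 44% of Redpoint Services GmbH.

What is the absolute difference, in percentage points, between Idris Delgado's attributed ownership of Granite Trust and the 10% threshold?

1.190608

Chain via Beacon Industries Corp. → Redpoint Services GmbH → Summit Energy Co. (R2): 52% × 44% × 67% × 73% = 11.190608% of Granite Trust.
11.190608% exceeds the 10% threshold by 1.190608 percentage points.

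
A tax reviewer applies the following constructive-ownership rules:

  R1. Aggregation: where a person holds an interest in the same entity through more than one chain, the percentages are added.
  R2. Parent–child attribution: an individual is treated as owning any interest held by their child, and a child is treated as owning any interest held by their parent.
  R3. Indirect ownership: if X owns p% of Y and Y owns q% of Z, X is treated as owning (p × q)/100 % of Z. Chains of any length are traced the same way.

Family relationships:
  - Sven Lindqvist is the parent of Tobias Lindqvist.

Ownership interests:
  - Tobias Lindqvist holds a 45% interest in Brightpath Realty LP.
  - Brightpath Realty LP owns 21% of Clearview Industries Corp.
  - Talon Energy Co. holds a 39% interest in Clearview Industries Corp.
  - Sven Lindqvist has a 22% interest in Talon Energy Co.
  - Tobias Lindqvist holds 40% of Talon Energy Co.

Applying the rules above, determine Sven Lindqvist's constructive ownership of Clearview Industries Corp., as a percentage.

33.63%

By parent–child attribution (R2), Sven Lindqvist is treated as also owning Tobias Lindqvist's interest in Talon Energy Co, giving 22% + 40% = 62%.
By parent–child attribution (R2), Sven Lindqvist is treated as owning Tobias Lindqvist's 45% interest in Brightpath Realty LP.
Chain via Talon Energy Co. (R3): 62% × 39% = 24.18% of Clearview Industries Corp.
Chain via Brightpath Realty LP (R3): 45% × 21% = 9.45% of Clearview Industries Corp.
Aggregating (R1): 24.18% + 9.45% = 33.63%.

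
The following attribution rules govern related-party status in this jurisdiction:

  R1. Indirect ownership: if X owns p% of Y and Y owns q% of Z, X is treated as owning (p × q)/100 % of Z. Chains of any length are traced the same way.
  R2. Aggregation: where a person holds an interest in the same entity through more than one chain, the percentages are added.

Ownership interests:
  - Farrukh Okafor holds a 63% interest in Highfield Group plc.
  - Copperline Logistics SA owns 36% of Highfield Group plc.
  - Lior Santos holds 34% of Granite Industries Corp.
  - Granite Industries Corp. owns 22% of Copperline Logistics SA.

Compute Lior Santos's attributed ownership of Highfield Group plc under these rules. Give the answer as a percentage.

2.6928%

Chain via Granite Industries Corp. → Copperline Logistics SA (R1): 34% × 22% × 36% = 2.6928% of Highfield Group plc.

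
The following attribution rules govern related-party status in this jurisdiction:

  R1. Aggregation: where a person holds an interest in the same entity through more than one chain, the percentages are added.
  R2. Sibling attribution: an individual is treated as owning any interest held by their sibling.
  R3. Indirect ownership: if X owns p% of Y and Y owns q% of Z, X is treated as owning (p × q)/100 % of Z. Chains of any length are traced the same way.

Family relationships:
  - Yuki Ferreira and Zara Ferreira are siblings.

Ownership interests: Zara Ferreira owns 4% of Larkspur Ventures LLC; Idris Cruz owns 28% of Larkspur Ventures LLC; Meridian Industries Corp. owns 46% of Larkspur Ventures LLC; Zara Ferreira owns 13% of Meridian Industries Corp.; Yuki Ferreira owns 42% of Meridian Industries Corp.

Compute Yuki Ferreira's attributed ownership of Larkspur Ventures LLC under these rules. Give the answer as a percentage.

By sibling attribution (R2), Yuki Ferreira is treated as also owning Zara Ferreira's interest in Meridian Industries Corp, giving 42% + 13% = 55%.
By sibling attribution (R2), Yuki Ferreira is treated as owning Zara Ferreira's 4% interest in Larkspur Ventures LLC.
Chain via Meridian Industries Corp. (R3): 55% × 46% = 25.3% of Larkspur Ventures LLC.
Direct interest in Larkspur Ventures LLC: 4%.
Aggregating (R1): 25.3% + 4% = 29.3%.

29.3%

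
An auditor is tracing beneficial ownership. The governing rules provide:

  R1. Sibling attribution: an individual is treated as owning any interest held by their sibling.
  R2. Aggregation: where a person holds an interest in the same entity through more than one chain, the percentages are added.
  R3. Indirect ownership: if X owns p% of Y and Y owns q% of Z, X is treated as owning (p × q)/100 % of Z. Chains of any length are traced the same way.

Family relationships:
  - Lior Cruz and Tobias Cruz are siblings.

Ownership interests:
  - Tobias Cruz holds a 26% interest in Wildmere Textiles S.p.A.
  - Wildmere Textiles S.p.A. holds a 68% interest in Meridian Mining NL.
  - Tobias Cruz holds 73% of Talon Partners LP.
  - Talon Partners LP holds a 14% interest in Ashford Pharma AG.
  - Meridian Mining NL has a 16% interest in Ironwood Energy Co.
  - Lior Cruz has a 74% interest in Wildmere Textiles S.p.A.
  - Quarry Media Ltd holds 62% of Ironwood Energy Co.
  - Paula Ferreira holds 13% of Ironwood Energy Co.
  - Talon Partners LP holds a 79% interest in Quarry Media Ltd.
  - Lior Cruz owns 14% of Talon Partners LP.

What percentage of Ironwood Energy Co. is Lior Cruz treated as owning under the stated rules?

53.4926%

By sibling attribution (R1), Lior Cruz is treated as also owning Tobias Cruz's interest in Wildmere Textiles S.p.A, giving 74% + 26% = 100%.
By sibling attribution (R1), Lior Cruz is treated as also owning Tobias Cruz's interest in Talon Partners LP, giving 14% + 73% = 87%.
Chain via Wildmere Textiles S.p.A. → Meridian Mining NL (R3): 100% × 68% × 16% = 10.88% of Ironwood Energy Co.
Chain via Talon Partners LP → Quarry Media Ltd (R3): 87% × 79% × 62% = 42.6126% of Ironwood Energy Co.
Aggregating (R2): 10.88% + 42.6126% = 53.4926%.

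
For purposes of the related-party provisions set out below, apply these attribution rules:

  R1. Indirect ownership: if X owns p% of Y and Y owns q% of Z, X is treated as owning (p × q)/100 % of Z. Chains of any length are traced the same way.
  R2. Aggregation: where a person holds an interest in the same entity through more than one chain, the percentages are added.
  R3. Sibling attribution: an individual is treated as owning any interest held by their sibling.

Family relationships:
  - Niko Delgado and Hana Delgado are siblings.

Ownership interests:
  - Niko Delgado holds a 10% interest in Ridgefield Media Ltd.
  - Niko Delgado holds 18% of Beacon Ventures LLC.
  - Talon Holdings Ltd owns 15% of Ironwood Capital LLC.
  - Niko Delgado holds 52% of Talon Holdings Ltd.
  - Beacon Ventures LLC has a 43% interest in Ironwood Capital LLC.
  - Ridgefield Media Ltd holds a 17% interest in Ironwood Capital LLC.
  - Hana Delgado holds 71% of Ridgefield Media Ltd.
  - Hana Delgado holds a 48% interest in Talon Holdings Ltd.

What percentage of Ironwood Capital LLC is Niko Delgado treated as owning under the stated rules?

36.51%

By sibling attribution (R3), Niko Delgado is treated as also owning Hana Delgado's interest in Talon Holdings Ltd, giving 52% + 48% = 100%.
By sibling attribution (R3), Niko Delgado is treated as also owning Hana Delgado's interest in Ridgefield Media Ltd, giving 10% + 71% = 81%.
Chain via Talon Holdings Ltd (R1): 100% × 15% = 15% of Ironwood Capital LLC.
Chain via Beacon Ventures LLC (R1): 18% × 43% = 7.74% of Ironwood Capital LLC.
Chain via Ridgefield Media Ltd (R1): 81% × 17% = 13.77% of Ironwood Capital LLC.
Aggregating (R2): 15% + 7.74% + 13.77% = 36.51%.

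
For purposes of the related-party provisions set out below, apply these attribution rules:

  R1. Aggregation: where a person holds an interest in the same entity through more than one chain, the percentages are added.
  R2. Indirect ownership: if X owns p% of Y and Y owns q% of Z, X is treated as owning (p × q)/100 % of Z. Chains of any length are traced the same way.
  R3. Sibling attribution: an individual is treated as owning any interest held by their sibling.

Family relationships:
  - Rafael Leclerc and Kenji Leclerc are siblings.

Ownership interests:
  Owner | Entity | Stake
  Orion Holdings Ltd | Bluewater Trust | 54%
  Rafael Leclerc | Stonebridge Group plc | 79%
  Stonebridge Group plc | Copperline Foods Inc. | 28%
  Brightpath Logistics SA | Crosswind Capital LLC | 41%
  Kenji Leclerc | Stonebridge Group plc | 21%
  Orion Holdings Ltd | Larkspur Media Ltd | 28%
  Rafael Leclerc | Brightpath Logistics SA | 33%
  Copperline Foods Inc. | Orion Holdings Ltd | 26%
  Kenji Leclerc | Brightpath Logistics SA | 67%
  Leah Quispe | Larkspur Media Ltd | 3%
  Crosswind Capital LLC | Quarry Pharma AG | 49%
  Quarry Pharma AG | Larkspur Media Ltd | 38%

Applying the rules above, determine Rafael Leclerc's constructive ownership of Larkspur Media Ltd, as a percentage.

9.6726%

By sibling attribution (R3), Rafael Leclerc is treated as also owning Kenji Leclerc's interest in Stonebridge Group plc, giving 79% + 21% = 100%.
By sibling attribution (R3), Rafael Leclerc is treated as also owning Kenji Leclerc's interest in Brightpath Logistics SA, giving 33% + 67% = 100%.
Chain via Stonebridge Group plc → Copperline Foods Inc. → Orion Holdings Ltd (R2): 100% × 28% × 26% × 28% = 2.0384% of Larkspur Media Ltd.
Chain via Brightpath Logistics SA → Crosswind Capital LLC → Quarry Pharma AG (R2): 100% × 41% × 49% × 38% = 7.6342% of Larkspur Media Ltd.
Aggregating (R1): 2.0384% + 7.6342% = 9.6726%.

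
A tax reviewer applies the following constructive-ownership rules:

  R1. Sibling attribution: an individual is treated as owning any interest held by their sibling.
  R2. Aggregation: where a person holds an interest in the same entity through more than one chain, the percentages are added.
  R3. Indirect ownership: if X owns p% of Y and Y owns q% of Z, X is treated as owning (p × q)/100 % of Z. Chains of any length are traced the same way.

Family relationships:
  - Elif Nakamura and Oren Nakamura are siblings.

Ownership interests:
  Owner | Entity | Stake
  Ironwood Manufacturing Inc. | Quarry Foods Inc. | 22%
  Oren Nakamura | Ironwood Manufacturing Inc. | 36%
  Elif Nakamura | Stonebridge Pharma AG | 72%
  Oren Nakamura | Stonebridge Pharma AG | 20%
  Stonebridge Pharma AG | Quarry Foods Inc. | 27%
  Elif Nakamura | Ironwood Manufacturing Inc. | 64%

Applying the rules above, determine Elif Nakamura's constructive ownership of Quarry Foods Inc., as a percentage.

46.84%

By sibling attribution (R1), Elif Nakamura is treated as also owning Oren Nakamura's interest in Stonebridge Pharma AG, giving 72% + 20% = 92%.
By sibling attribution (R1), Elif Nakamura is treated as also owning Oren Nakamura's interest in Ironwood Manufacturing Inc, giving 64% + 36% = 100%.
Chain via Stonebridge Pharma AG (R3): 92% × 27% = 24.84% of Quarry Foods Inc.
Chain via Ironwood Manufacturing Inc. (R3): 100% × 22% = 22% of Quarry Foods Inc.
Aggregating (R2): 24.84% + 22% = 46.84%.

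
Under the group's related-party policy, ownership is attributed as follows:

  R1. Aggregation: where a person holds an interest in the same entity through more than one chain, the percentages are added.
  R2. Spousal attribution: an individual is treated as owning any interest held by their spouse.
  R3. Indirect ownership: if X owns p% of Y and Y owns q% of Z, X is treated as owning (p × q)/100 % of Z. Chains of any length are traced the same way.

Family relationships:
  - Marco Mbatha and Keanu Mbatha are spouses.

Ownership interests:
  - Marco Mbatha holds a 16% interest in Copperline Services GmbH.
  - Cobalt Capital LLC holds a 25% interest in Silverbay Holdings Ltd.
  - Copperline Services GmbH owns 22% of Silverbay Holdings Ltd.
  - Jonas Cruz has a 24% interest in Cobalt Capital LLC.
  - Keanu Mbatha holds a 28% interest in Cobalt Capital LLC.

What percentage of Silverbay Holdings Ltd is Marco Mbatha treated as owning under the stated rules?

By spousal attribution (R2), Marco Mbatha is treated as owning Keanu Mbatha's 28% interest in Cobalt Capital LLC.
Chain via Copperline Services GmbH (R3): 16% × 22% = 3.52% of Silverbay Holdings Ltd.
Chain via Cobalt Capital LLC (R3): 28% × 25% = 7% of Silverbay Holdings Ltd.
Aggregating (R1): 3.52% + 7% = 10.52%.

10.52%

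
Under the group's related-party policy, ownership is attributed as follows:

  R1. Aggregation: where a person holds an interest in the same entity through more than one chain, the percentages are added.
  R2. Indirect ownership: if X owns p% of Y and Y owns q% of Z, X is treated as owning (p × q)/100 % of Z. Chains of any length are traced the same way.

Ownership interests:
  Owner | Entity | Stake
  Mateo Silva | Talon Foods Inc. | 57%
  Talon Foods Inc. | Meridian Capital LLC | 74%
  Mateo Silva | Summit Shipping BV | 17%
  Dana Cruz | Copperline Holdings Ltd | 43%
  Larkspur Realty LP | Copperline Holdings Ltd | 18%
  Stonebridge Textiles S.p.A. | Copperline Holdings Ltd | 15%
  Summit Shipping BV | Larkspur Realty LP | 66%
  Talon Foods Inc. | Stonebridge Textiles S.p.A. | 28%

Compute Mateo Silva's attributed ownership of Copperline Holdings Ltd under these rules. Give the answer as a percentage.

Chain via Talon Foods Inc. → Stonebridge Textiles S.p.A. (R2): 57% × 28% × 15% = 2.394% of Copperline Holdings Ltd.
Chain via Summit Shipping BV → Larkspur Realty LP (R2): 17% × 66% × 18% = 2.0196% of Copperline Holdings Ltd.
Aggregating (R1): 2.394% + 2.0196% = 4.4136%.

4.4136%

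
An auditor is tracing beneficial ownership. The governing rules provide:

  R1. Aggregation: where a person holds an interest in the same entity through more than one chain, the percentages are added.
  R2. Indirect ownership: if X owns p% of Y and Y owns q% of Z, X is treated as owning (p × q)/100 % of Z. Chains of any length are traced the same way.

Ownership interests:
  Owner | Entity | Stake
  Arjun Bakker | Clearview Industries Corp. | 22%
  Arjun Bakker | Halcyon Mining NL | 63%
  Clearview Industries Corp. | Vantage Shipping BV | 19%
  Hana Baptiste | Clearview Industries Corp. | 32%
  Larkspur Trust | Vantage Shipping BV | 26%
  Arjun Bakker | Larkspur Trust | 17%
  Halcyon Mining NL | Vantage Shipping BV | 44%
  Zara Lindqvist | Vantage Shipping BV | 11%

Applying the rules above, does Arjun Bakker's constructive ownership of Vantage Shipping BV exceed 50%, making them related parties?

Chain via Larkspur Trust (R2): 17% × 26% = 4.42% of Vantage Shipping BV.
Chain via Halcyon Mining NL (R2): 63% × 44% = 27.72% of Vantage Shipping BV.
Chain via Clearview Industries Corp. (R2): 22% × 19% = 4.18% of Vantage Shipping BV.
Aggregating (R1): 4.42% + 27.72% + 4.18% = 36.32%.
36.32% does not exceed the 50% threshold, so Arjun is not a related party to Vantage Shipping BV.

No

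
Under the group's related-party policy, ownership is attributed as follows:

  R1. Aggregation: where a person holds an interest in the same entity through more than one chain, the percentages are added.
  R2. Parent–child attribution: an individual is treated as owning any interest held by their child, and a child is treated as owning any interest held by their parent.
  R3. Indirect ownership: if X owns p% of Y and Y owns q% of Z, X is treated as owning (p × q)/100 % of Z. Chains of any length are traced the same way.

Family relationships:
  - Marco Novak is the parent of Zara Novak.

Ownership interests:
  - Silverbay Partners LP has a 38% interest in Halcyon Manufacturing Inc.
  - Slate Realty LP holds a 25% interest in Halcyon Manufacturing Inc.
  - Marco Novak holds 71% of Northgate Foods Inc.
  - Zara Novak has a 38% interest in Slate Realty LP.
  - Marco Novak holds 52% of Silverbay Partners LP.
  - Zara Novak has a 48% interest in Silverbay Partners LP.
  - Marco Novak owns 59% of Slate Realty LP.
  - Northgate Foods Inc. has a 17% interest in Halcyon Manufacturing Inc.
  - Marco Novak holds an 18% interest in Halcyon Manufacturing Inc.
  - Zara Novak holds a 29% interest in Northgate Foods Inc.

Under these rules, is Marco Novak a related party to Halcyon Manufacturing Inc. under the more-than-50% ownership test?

Yes

By parent–child attribution (R2), Marco Novak is treated as also owning Zara Novak's interest in Silverbay Partners LP, giving 52% + 48% = 100%.
By parent–child attribution (R2), Marco Novak is treated as also owning Zara Novak's interest in Northgate Foods Inc, giving 71% + 29% = 100%.
By parent–child attribution (R2), Marco Novak is treated as also owning Zara Novak's interest in Slate Realty LP, giving 59% + 38% = 97%.
Chain via Silverbay Partners LP (R3): 100% × 38% = 38% of Halcyon Manufacturing Inc.
Chain via Northgate Foods Inc. (R3): 100% × 17% = 17% of Halcyon Manufacturing Inc.
Chain via Slate Realty LP (R3): 97% × 25% = 24.25% of Halcyon Manufacturing Inc.
Direct interest in Halcyon Manufacturing Inc: 18%.
Aggregating (R1): 38% + 17% + 24.25% + 18% = 97.25%.
97.25% exceeds the 50% threshold, so Marco is a related party to Halcyon Manufacturing Inc.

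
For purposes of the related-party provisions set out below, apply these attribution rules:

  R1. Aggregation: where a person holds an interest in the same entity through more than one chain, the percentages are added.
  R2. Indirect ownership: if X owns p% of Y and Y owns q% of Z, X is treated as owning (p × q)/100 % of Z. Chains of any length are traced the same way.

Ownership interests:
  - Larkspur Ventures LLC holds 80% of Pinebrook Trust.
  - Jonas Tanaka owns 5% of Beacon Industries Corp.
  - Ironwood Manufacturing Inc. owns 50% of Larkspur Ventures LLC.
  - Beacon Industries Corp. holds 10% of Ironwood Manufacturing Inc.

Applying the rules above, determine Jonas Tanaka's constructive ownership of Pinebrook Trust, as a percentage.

0.2%

Chain via Beacon Industries Corp. → Ironwood Manufacturing Inc. → Larkspur Ventures LLC (R2): 5% × 10% × 50% × 80% = 0.2% of Pinebrook Trust.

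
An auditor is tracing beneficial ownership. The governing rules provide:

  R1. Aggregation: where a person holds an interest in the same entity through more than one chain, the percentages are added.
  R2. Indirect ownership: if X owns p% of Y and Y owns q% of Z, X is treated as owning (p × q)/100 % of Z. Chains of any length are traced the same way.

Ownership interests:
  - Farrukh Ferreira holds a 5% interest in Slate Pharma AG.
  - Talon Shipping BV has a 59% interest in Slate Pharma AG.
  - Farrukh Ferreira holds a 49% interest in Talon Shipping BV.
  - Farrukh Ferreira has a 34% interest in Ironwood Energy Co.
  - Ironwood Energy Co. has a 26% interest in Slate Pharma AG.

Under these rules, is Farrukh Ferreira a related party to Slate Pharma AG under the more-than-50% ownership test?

Chain via Ironwood Energy Co. (R2): 34% × 26% = 8.84% of Slate Pharma AG.
Chain via Talon Shipping BV (R2): 49% × 59% = 28.91% of Slate Pharma AG.
Direct interest in Slate Pharma AG: 5%.
Aggregating (R1): 8.84% + 28.91% + 5% = 42.75%.
42.75% does not exceed the 50% threshold, so Farrukh is not a related party to Slate Pharma AG.

No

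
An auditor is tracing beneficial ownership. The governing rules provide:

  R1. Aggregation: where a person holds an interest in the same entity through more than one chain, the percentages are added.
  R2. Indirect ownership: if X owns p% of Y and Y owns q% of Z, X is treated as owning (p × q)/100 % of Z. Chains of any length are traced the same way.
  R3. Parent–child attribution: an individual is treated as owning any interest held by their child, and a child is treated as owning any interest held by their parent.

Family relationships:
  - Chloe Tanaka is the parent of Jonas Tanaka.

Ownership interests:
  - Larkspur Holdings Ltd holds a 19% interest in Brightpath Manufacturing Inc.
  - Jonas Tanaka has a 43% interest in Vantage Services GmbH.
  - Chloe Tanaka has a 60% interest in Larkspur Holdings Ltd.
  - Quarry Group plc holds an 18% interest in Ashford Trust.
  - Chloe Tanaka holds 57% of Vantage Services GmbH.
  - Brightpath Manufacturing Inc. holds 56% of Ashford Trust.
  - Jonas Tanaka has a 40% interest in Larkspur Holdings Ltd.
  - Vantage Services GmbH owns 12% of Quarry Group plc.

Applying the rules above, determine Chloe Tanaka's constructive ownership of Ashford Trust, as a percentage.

12.8%

By parent–child attribution (R3), Chloe Tanaka is treated as also owning Jonas Tanaka's interest in Larkspur Holdings Ltd, giving 60% + 40% = 100%.
By parent–child attribution (R3), Chloe Tanaka is treated as also owning Jonas Tanaka's interest in Vantage Services GmbH, giving 57% + 43% = 100%.
Chain via Larkspur Holdings Ltd → Brightpath Manufacturing Inc. (R2): 100% × 19% × 56% = 10.64% of Ashford Trust.
Chain via Vantage Services GmbH → Quarry Group plc (R2): 100% × 12% × 18% = 2.16% of Ashford Trust.
Aggregating (R1): 10.64% + 2.16% = 12.8%.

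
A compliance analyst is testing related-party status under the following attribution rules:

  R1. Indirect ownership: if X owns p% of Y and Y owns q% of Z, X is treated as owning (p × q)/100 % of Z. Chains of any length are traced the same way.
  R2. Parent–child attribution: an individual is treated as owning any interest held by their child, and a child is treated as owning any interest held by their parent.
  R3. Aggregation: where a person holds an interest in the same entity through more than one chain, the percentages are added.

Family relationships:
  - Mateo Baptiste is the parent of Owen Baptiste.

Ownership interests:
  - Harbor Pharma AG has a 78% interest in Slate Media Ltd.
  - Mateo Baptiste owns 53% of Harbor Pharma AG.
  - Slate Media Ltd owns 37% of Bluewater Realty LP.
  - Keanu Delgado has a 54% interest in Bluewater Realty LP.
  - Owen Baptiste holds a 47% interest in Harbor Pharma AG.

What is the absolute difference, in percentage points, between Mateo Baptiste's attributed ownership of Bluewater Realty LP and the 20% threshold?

By parent–child attribution (R2), Mateo Baptiste is treated as also owning Owen Baptiste's interest in Harbor Pharma AG, giving 53% + 47% = 100%.
Chain via Harbor Pharma AG → Slate Media Ltd (R1): 100% × 78% × 37% = 28.86% of Bluewater Realty LP.
28.86% exceeds the 20% threshold by 8.86 percentage points.

8.86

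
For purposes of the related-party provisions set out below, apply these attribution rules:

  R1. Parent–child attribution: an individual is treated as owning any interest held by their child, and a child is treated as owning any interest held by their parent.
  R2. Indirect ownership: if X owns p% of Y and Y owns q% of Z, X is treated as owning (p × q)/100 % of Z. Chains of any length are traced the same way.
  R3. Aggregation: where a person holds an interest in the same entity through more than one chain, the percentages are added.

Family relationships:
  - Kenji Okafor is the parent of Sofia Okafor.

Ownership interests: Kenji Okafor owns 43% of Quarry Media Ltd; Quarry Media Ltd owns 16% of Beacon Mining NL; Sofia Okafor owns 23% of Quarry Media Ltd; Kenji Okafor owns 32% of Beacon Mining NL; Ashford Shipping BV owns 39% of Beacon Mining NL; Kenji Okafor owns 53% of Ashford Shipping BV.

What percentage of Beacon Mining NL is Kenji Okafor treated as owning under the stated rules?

By parent–child attribution (R1), Kenji Okafor is treated as also owning Sofia Okafor's interest in Quarry Media Ltd, giving 43% + 23% = 66%.
Chain via Ashford Shipping BV (R2): 53% × 39% = 20.67% of Beacon Mining NL.
Chain via Quarry Media Ltd (R2): 66% × 16% = 10.56% of Beacon Mining NL.
Direct interest in Beacon Mining NL: 32%.
Aggregating (R3): 20.67% + 10.56% + 32% = 63.23%.

63.23%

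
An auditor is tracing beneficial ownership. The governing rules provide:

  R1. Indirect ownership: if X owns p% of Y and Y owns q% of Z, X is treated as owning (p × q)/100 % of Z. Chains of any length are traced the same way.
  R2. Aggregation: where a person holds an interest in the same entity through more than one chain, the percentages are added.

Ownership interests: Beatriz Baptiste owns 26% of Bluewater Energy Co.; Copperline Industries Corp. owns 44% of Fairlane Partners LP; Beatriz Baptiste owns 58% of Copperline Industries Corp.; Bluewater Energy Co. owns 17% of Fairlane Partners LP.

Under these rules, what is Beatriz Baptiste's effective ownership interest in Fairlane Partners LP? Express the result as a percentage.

29.94%

Chain via Copperline Industries Corp. (R1): 58% × 44% = 25.52% of Fairlane Partners LP.
Chain via Bluewater Energy Co. (R1): 26% × 17% = 4.42% of Fairlane Partners LP.
Aggregating (R2): 25.52% + 4.42% = 29.94%.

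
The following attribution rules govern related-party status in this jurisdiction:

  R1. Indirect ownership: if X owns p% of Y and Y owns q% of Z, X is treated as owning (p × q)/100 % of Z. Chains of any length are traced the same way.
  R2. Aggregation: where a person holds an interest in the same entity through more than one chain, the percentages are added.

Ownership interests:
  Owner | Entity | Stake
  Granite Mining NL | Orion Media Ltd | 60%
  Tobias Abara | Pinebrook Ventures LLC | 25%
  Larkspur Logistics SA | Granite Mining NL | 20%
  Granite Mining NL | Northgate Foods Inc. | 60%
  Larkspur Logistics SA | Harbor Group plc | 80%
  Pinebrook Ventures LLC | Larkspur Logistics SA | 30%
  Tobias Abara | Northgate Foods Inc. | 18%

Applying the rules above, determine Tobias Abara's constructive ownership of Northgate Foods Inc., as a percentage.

Chain via Pinebrook Ventures LLC → Larkspur Logistics SA → Granite Mining NL (R1): 25% × 30% × 20% × 60% = 0.9% of Northgate Foods Inc.
Direct interest in Northgate Foods Inc: 18%.
Aggregating (R2): 0.9% + 18% = 18.9%.

18.9%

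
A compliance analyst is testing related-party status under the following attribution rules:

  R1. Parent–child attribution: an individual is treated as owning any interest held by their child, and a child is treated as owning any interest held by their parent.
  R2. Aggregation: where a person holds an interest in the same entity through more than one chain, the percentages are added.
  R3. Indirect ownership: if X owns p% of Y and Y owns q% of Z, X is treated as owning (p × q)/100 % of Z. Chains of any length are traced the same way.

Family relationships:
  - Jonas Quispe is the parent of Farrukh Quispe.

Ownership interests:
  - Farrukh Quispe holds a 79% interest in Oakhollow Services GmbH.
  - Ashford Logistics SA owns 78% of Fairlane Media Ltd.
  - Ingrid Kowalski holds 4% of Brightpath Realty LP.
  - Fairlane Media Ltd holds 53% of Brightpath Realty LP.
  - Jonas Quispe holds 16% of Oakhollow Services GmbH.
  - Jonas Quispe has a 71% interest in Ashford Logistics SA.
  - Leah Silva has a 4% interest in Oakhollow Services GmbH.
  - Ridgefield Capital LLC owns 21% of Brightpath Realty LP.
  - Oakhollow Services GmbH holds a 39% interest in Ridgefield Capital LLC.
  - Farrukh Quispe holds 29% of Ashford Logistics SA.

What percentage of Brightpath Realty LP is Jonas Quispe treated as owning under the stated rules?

49.1205%

By parent–child attribution (R1), Jonas Quispe is treated as also owning Farrukh Quispe's interest in Ashford Logistics SA, giving 71% + 29% = 100%.
By parent–child attribution (R1), Jonas Quispe is treated as also owning Farrukh Quispe's interest in Oakhollow Services GmbH, giving 16% + 79% = 95%.
Chain via Ashford Logistics SA → Fairlane Media Ltd (R3): 100% × 78% × 53% = 41.34% of Brightpath Realty LP.
Chain via Oakhollow Services GmbH → Ridgefield Capital LLC (R3): 95% × 39% × 21% = 7.7805% of Brightpath Realty LP.
Aggregating (R2): 41.34% + 7.7805% = 49.1205%.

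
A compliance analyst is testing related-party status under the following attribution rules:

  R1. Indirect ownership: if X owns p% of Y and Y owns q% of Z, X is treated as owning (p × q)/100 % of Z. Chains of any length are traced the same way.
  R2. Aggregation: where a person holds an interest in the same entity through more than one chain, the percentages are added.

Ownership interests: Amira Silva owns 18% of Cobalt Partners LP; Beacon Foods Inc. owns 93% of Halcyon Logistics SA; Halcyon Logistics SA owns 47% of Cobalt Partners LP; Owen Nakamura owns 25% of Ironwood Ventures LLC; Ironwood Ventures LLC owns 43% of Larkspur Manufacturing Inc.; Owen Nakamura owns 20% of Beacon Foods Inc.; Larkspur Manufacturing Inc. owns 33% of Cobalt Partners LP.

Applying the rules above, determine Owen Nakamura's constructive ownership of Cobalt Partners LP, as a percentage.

Chain via Ironwood Ventures LLC → Larkspur Manufacturing Inc. (R1): 25% × 43% × 33% = 3.5475% of Cobalt Partners LP.
Chain via Beacon Foods Inc. → Halcyon Logistics SA (R1): 20% × 93% × 47% = 8.742% of Cobalt Partners LP.
Aggregating (R2): 3.5475% + 8.742% = 12.2895%.

12.2895%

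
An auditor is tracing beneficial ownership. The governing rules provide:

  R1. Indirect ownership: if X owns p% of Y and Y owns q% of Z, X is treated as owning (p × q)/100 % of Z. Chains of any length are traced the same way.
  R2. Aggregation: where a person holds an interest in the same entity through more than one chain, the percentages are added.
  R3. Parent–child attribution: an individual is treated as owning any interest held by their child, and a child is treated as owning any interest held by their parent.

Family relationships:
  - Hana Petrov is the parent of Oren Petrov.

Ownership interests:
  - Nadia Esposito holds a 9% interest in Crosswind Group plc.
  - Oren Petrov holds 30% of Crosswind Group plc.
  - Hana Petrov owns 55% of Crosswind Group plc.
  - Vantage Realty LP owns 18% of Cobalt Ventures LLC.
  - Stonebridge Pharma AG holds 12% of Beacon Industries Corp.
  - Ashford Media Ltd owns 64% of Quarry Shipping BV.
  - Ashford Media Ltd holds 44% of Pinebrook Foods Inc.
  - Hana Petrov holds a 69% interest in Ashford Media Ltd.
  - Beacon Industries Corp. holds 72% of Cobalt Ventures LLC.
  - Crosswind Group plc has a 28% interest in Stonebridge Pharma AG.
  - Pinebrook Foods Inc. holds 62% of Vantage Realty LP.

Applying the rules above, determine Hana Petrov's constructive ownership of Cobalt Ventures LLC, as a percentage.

By parent–child attribution (R3), Hana Petrov is treated as also owning Oren Petrov's interest in Crosswind Group plc, giving 55% + 30% = 85%.
Chain via Crosswind Group plc → Stonebridge Pharma AG → Beacon Industries Corp. (R1): 85% × 28% × 12% × 72% = 2.05632% of Cobalt Ventures LLC.
Chain via Ashford Media Ltd → Pinebrook Foods Inc. → Vantage Realty LP (R1): 69% × 44% × 62% × 18% = 3.388176% of Cobalt Ventures LLC.
Aggregating (R2): 2.05632% + 3.388176% = 5.444496%.

5.444496%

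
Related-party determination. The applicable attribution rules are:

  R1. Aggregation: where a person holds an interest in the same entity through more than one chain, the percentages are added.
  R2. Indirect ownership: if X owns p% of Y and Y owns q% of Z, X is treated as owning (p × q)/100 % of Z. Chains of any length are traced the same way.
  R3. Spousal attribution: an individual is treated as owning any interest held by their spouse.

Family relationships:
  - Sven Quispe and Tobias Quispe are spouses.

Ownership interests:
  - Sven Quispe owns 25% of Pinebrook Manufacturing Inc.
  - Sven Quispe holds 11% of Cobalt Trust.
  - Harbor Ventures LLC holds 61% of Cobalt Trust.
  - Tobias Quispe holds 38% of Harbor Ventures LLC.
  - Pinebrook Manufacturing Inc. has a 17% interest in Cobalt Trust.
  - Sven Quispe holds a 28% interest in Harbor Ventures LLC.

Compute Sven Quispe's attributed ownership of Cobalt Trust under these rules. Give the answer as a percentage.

55.51%

By spousal attribution (R3), Sven Quispe is treated as also owning Tobias Quispe's interest in Harbor Ventures LLC, giving 28% + 38% = 66%.
Chain via Harbor Ventures LLC (R2): 66% × 61% = 40.26% of Cobalt Trust.
Chain via Pinebrook Manufacturing Inc. (R2): 25% × 17% = 4.25% of Cobalt Trust.
Direct interest in Cobalt Trust: 11%.
Aggregating (R1): 40.26% + 4.25% + 11% = 55.51%.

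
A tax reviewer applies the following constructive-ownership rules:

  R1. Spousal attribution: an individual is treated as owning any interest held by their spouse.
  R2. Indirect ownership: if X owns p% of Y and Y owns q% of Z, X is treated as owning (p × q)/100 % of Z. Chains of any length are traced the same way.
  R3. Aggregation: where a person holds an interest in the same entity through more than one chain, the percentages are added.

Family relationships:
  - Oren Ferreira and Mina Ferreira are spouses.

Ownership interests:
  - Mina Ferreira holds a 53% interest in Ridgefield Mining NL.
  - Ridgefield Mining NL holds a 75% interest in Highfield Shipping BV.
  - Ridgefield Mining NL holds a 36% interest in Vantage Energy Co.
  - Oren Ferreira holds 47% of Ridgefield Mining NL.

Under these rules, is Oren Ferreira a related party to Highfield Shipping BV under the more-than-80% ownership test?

By spousal attribution (R1), Oren Ferreira is treated as also owning Mina Ferreira's interest in Ridgefield Mining NL, giving 47% + 53% = 100%.
Chain via Ridgefield Mining NL (R2): 100% × 75% = 75% of Highfield Shipping BV.
75% does not exceed the 80% threshold, so Oren is not a related party to Highfield Shipping BV.

No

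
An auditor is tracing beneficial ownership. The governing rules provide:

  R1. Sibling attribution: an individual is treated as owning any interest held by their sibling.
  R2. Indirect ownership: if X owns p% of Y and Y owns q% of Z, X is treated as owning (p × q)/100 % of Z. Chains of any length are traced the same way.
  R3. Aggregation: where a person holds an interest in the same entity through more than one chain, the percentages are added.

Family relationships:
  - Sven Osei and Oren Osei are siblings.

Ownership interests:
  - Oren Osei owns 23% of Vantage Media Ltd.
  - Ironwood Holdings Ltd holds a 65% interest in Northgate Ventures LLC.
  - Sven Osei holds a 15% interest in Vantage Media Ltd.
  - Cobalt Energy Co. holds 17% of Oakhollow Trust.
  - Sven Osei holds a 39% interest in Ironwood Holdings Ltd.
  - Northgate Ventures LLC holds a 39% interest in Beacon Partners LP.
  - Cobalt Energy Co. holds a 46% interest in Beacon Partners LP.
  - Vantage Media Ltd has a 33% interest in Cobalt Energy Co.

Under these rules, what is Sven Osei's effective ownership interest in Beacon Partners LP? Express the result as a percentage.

By sibling attribution (R1), Sven Osei is treated as also owning Oren Osei's interest in Vantage Media Ltd, giving 15% + 23% = 38%.
Chain via Ironwood Holdings Ltd → Northgate Ventures LLC (R2): 39% × 65% × 39% = 9.8865% of Beacon Partners LP.
Chain via Vantage Media Ltd → Cobalt Energy Co. (R2): 38% × 33% × 46% = 5.7684% of Beacon Partners LP.
Aggregating (R3): 9.8865% + 5.7684% = 15.6549%.

15.6549%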